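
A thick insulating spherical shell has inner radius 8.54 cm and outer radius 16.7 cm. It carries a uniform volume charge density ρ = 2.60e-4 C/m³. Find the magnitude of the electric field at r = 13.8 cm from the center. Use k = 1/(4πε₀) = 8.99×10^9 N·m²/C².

1.03×10^6 V/m

Symmetry ⇒ E = E(r) r̂. Gaussian sphere of radius r = 13.8 cm (within the shell material, 8.54 cm < r < 16.7 cm).
Enclosed charge is the volume from a to r: Q_enc = (4π/3)ρ(r³ − a³) = 2.184×10^-6 C.
Applying ∮E·dA = Q_enc/ε₀ with Φ = E(4πr²):
E = k|Q_enc|/r² = (8.99×10^9)(2.184×10^-6)/(0.138)² = 1.03×10^6 N/C.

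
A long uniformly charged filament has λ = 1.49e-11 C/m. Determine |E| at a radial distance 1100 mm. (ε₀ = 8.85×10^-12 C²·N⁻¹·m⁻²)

Take a coaxial cylindrical Gaussian surface of radius r = 1100 mm and length L.
Q_enc = λL, so λ_enc = 1.49×10^-11 C/m.
By Gauss's law (flux through the curved wall only), E·2πrL = λ_enc L/ε₀.
E = |λ_enc|/(2πε₀r) = (1.49e-11)/(2π·8.85×10^-12·1.1) = 0.244 N/C.

|E| ≈ 0.244 N/C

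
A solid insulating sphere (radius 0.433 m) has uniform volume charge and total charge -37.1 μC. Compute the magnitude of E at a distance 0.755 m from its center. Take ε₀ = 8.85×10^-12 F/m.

Symmetry ⇒ E = E(r) r̂. Gaussian sphere of radius r = 0.755 m (r > R, so the entire charge is enclosed).
Q_enc = -37.1 μC = -3.71e-5 C.
Applying ∮E·dA = Q_enc/ε₀ with Φ = E(4πr²):
E = |Q_enc|/(4πε₀r²) = (3.71×10^-5)/(4π·8.85×10^-12·(0.755)²) = 5.85e5 N/C.

5.85×10^5 N/C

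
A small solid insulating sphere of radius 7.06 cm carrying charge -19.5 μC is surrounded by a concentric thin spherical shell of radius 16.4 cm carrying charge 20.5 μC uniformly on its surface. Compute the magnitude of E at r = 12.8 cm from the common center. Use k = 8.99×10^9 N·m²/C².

1.07×10^7 N/C

Use a concentric Gaussian sphere at r = 12.8 cm (between the bodies, 7.06 cm < r < 16.4 cm).
Only the inner charge is enclosed; the outer shell contributes nothing inside itself. Q_enc = -19.5 μC = -1.95e-5 C.
Since E is radial and uniform over the Gaussian sphere, Φ = E·4πr² = Q_enc/ε₀.
E = k|Q_enc|/r² = (8.99×10^9)(1.95e-5)/(0.128)² = 1.07e7 N/C.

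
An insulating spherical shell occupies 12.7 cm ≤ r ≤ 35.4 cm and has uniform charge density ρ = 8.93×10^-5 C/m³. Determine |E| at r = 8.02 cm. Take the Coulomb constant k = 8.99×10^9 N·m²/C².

E = 0 (no enclosed charge)

Take a concentric spherical Gaussian surface of radius r = 8.02 cm (r < 12.7 cm, inside the empty cavity).
No charge is enclosed, so by Gauss's law E·4πr² = 0 ⇒ E = 0.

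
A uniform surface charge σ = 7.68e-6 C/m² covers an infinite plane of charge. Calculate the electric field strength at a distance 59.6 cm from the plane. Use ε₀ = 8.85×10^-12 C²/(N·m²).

|E| ≈ 4.34×10^5 N/C

The symmetry is planar: E is normal to the sheet and the same magnitude on both sides. Take a pillbox straddling the sheet with end-cap area A.
Flux Φ = 2EA and Q_enc = σA, so 2EA = σA/ε₀ ⇒ E = |σ|/(2ε₀), independent of distance.
E = |σ|/(2ε₀) = (7.68×10^-6)/(2·8.85×10^-12) = 4.34e5 N/C.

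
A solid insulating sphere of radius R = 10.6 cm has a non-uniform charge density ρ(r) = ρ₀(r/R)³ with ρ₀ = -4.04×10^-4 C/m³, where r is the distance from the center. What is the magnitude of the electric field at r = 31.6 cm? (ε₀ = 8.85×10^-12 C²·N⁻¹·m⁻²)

By spherical symmetry E is radial; choose a Gaussian sphere of radius r = 31.6 cm (r > R, all charge enclosed).
Q_enc = 4π ∫₀^R ρ₀(r'/R)^3 r'² dr' = 4πρ₀R³/6 = -1.008e-6 C.
Applying ∮E·dA = Q_enc/ε₀ with Φ = E(4πr²):
E = |Q_enc|/(4πε₀r²) = (1.008e-6)/(4π·8.85×10^-12·(0.316)²) = 9.07e4 N/C.

|E| ≈ 9.07×10^4 N/C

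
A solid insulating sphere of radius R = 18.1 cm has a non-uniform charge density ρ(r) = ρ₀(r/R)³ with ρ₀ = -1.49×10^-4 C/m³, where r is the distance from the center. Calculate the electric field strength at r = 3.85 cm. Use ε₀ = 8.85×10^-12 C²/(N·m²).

Take a concentric spherical Gaussian surface of radius r = 3.85 cm (r < R).
Q_enc = ∫₀^r ρ(r')·4πr'² dr' = (4πρ₀/R³) ∫₀^r r'^5 dr' = 4πρ₀ r^6/(6·R³) = -1.714×10^-10 C.
Gauss's law: E·4πr² = Q_enc/ε₀.
E = |Q_enc|/(4πε₀r²) = (1.714×10^-10)/(4π·8.85×10^-12·(0.0385)²) = 1.04e3 N/C.

|E| ≈ 1.04×10^3 N/C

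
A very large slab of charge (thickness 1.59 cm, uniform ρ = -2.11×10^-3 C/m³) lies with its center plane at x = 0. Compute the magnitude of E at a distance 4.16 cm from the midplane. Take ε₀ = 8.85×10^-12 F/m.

The point |x| = 4.16 cm lies outside the slab (half-thickness 0.00795 m). A symmetric pillbox spanning the full slab encloses Q_enc = ρ·d·A.
Flux = 2EA ⇒ E = |ρ|d/(2ε₀), independent of distance outside.
E = (2.11e-3)(0.0159)/(2·8.85×10^-12) = 1.90e6 N/C.

E ≈ 1.90×10^6 V/m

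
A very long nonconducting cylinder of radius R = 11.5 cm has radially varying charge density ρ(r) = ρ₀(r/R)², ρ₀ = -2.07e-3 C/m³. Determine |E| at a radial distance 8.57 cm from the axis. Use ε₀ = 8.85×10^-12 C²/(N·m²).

|E| ≈ 2.78e6 V/m

Coaxial Gaussian cylinder, radius r = 8.57 cm, length L (r < R).
Integrating ρ over the cross-section to radius r: λ_enc = (2πρ₀/R²) ∫₀^r r'^3 dr' = 2πρ₀ r^4/(4·R²) = -1.326×10^-5 C/m.
Gauss's law: E·2πrL = λ_enc L/ε₀.
E = |λ_enc|/(2πε₀r) = (1.326×10^-5)/(2π·8.85×10^-12·0.0857) = 2.78e6 N/C.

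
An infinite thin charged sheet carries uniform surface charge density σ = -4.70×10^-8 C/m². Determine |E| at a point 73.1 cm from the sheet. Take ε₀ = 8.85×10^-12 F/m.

E ≈ 2.66e3 N/C

The symmetry is planar: E is normal to the sheet and the same magnitude on both sides. Take a pillbox straddling the sheet with end-cap area A.
Flux Φ = 2EA and Q_enc = σA, so 2EA = σA/ε₀ ⇒ E = |σ|/(2ε₀), independent of distance.
E = |σ|/(2ε₀) = (4.70e-8)/(2·8.85×10^-12) = 2.66×10^3 N/C.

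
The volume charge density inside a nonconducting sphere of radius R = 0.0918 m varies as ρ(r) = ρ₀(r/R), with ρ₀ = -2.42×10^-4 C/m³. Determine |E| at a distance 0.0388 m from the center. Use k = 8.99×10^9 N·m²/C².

Use a concentric Gaussian sphere at r = 0.0388 m (r < R).
Integrate the density: Q_enc = 4π ∫₀^r ρ₀(r'/R)^1 r'² dr' = 4πρ₀ r^4/(4·R) = -1.877×10^-8 C.
Applying ∮E·dA = Q_enc/ε₀ with Φ = E(4πr²):
E = k|Q_enc|/r² = (8.99×10^9)(1.877×10^-8)/(0.0388)² = 1.12e5 N/C.

|E| ≈ 1.12×10^5 V/m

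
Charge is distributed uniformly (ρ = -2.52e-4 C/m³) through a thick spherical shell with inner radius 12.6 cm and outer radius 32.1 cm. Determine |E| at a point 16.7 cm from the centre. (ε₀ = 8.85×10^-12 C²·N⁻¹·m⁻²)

Symmetry ⇒ E = E(r) r̂. Gaussian sphere of radius r = 16.7 cm (within the shell material, 12.6 cm < r < 32.1 cm).
Enclosed charge is the volume from a to r: Q_enc = (4π/3)ρ(r³ − a³) = -2.805×10^-6 C.
By Gauss's law, ∮E·dA = E·4πr² = Q_enc/ε₀.
E = |Q_enc|/(4πε₀r²) = (2.805×10^-6)/(4π·8.85×10^-12·(0.167)²) = 9.04e5 N/C.

E = 9.04e5 N/C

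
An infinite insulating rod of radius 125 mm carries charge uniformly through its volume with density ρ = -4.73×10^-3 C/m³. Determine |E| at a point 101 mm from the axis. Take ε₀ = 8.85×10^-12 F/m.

Choose a coaxial cylinder of radius r = 101 mm (arbitrary length L) as the Gaussian surface (r < R).
Enclosed charge per unit length: λ_enc = ρ·πr² = (-4.73e-3)π(0.101)² = -1.516×10^-4 C/m.
By Gauss's law (flux through the curved wall only), E·2πrL = λ_enc L/ε₀.
E = |λ_enc|/(2πε₀r) = (1.516×10^-4)/(2π·8.85×10^-12·0.101) = 2.70e7 N/C.

|E| ≈ 2.70×10^7 V/m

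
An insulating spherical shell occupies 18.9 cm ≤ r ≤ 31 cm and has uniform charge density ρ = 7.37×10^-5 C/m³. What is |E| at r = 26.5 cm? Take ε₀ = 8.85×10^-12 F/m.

4.69×10^5 V/m

Take a concentric spherical Gaussian surface of radius r = 26.5 cm (within the shell material, 18.9 cm < r < 31 cm).
Only the shell between 18.9 cm and r is enclosed: Q_enc = ρ·(4π/3)(r³ − a³) = (7.37×10^-5)·(4π/3)·((0.265)³ − (0.189)³) = 3.661×10^-6 C.
Gauss's law: E·4πr² = Q_enc/ε₀.
E = |Q_enc|/(4πε₀r²) = (3.661×10^-6)/(4π·8.85×10^-12·(0.265)²) = 4.69e5 N/C.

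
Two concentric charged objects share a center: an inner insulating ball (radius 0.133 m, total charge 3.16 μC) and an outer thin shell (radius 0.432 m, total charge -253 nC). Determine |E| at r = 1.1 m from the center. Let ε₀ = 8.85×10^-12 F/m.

Use a concentric Gaussian sphere at r = 1.1 m (r > 0.432 m, enclosing both).
Q_enc = (3.16 μC) + (-253 nC) = 2.907×10^-6 C.
Since E is radial and uniform over the Gaussian sphere, Φ = E·4πr² = Q_enc/ε₀.
E = |Q_enc|/(4πε₀r²) = (2.907×10^-6)/(4π·8.85×10^-12·(1.1)²) = 2.16×10^4 N/C.

|E| ≈ 2.16×10^4 V/m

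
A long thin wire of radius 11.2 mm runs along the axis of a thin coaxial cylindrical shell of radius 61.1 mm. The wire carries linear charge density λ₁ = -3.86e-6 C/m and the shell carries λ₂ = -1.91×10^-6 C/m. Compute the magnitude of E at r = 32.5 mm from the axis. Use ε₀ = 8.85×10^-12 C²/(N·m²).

|E| ≈ 2.14×10^6 N/C

By cylindrical symmetry E is radial; use a coaxial Gaussian cylinder of radius 32.5 mm and length L (between the conductors, 11.2 mm < r < 61.1 mm).
The shell at 61.1 mm lies outside the Gaussian surface, so λ_enc = λ₁ = -3.86×10^-6 C/m.
Since E is radial and uniform over the curved surface, Φ = E·2πrL = Q_enc/ε₀ = λ_enc L/ε₀.
E = |λ_enc|/(2πε₀r) = (3.86e-6)/(2π·8.85×10^-12·0.0325) = 2.14e6 N/C.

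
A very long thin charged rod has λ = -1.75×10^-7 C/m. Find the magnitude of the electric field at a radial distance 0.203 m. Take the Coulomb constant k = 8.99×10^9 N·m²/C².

1.55×10^4 N/C

Choose a coaxial cylinder of radius r = 0.203 m (arbitrary length L) as the Gaussian surface.
Q_enc = λL, so λ_enc = -1.75e-7 C/m.
Applying ∮E·dA = Q_enc/ε₀ with the end caps contributing no flux:
E = 2k|λ_enc|/r = 2(8.99×10^9)(1.75e-7)/(0.203) = 1.55×10^4 N/C.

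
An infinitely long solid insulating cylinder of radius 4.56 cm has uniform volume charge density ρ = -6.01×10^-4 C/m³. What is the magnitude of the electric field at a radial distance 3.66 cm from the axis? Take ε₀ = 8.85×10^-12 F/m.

|E| = 1.24×10^6 N/C

Take a coaxial cylindrical Gaussian surface of radius r = 3.66 cm and length L (r < R).
Charge inside radius r per length L is ρ·πr²·L, so λ_enc = ρπr² = -2.529×10^-6 C/m.
Gauss's law: E·2πrL = λ_enc L/ε₀.
E = |λ_enc|/(2πε₀r) = (2.529e-6)/(2π·8.85×10^-12·0.0366) = 1.24e6 N/C.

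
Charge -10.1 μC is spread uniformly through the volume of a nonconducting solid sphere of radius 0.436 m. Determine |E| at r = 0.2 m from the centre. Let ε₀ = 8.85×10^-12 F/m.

|E| = 2.19e5 N/C

Take a concentric spherical Gaussian surface of radius r = 0.2 m (r < R).
For a uniform sphere the enclosed fraction is (r/R)³, so Q_enc = (-10.1 μC)(0.2/0.436)³ = -9.749e-7 C.
Gauss's law: E·4πr² = Q_enc/ε₀.
E = |Q_enc|/(4πε₀r²) = (9.749×10^-7)/(4π·8.85×10^-12·(0.2)²) = 2.19×10^5 N/C.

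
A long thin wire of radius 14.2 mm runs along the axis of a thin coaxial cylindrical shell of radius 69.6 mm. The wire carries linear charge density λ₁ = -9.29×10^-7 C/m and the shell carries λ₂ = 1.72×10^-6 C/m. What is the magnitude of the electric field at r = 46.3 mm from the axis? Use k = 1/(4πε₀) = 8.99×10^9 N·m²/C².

E = 3.61×10^5 V/m

Choose a coaxial cylinder of radius r = 46.3 mm (arbitrary length L) as the Gaussian surface (between the conductors, 14.2 mm < r < 69.6 mm).
The shell at 69.6 mm lies outside the Gaussian surface, so λ_enc = λ₁ = -9.29e-7 C/m.
By Gauss's law (flux through the curved wall only), E·2πrL = λ_enc L/ε₀.
E = 2k|λ_enc|/r = 2(8.99×10^9)(9.29×10^-7)/(0.0463) = 3.61e5 N/C.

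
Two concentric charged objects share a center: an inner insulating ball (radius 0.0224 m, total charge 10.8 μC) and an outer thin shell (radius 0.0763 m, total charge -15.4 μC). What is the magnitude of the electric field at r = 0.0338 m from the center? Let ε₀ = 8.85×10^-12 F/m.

Use a concentric Gaussian sphere at r = 0.0338 m (between the bodies, 0.0224 m < r < 0.0763 m).
Only the inner charge is enclosed; the outer shell contributes nothing inside itself. Q_enc = 10.8 μC = 1.08×10^-5 C.
Applying ∮E·dA = Q_enc/ε₀ with Φ = E(4πr²):
E = |Q_enc|/(4πε₀r²) = (1.08×10^-5)/(4π·8.85×10^-12·(0.0338)²) = 8.50×10^7 N/C.

E = 8.50×10^7 N/C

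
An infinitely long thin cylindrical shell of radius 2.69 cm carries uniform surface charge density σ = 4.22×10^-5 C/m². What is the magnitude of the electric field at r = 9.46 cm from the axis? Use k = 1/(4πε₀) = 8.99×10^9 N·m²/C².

1.36e6 V/m

Take a coaxial cylindrical Gaussian surface of radius r = 9.46 cm and length L (r > 2.69 cm).
The whole shell is enclosed: λ_enc = σ·2πR = (4.22×10^-5)·2π·(0.0269) = 7.133×10^-6 C/m.
Applying ∮E·dA = Q_enc/ε₀ with the end caps contributing no flux:
E = 2k|λ_enc|/r = 2(8.99×10^9)(7.133×10^-6)/(0.0946) = 1.36×10^6 N/C.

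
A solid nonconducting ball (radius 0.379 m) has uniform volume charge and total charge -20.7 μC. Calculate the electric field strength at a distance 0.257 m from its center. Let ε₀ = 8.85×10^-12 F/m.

Take a concentric spherical Gaussian surface of radius r = 0.257 m (r < R).
For a uniform sphere the enclosed fraction is (r/R)³, so Q_enc = (-20.7 μC)(0.257/0.379)³ = -6.454e-6 C.
Applying ∮E·dA = Q_enc/ε₀ with Φ = E(4πr²):
E = |Q_enc|/(4πε₀r²) = (6.454×10^-6)/(4π·8.85×10^-12·(0.257)²) = 8.79e5 N/C.

E ≈ 8.79e5 N/C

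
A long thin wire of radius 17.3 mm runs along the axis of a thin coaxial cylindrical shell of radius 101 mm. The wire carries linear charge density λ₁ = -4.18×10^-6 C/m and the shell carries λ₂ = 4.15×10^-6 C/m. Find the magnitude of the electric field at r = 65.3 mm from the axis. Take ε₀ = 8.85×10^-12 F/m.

|E| = 1.15×10^6 N/C

Take a coaxial cylindrical Gaussian surface of radius r = 65.3 mm and length L (between the conductors, 17.3 mm < r < 101 mm).
The shell at 101 mm lies outside the Gaussian surface, so λ_enc = λ₁ = -4.18×10^-6 C/m.
Since E is radial and uniform over the curved surface, Φ = E·2πrL = Q_enc/ε₀ = λ_enc L/ε₀.
E = |λ_enc|/(2πε₀r) = (4.18×10^-6)/(2π·8.85×10^-12·0.0653) = 1.15×10^6 N/C.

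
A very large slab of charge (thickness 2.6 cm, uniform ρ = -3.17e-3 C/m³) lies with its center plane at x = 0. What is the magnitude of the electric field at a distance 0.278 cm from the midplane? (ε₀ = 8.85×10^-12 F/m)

9.96e5 N/C

By symmetry E is perpendicular to the slab. A Gaussian pillbox from −0.278 cm to +0.278 cm (face area A) lies entirely within the slab.
Q_enc = ρ·(2x)·A and flux = 2EA, so 2EA = 2ρxA/ε₀ ⇒ E = |ρ|x/ε₀.
E = (3.17×10^-3)(0.00278)/(8.85×10^-12) = 9.96e5 N/C.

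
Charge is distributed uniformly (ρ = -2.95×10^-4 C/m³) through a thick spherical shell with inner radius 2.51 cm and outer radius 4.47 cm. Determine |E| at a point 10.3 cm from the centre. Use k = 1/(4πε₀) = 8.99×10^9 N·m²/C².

Take a concentric spherical Gaussian surface of radius r = 10.3 cm (r > 4.47 cm, enclosing the whole shell).
Q_enc = ρ·(4π/3)(b³ − a³) = (-2.95×10^-4)·(4π/3)·((0.0447)³ − (0.0251)³) = -9.083e-8 C.
By Gauss's law, ∮E·dA = E·4πr² = Q_enc/ε₀.
E = k|Q_enc|/r² = (8.99×10^9)(9.083e-8)/(0.103)² = 7.70e4 N/C.

7.70×10^4 N/C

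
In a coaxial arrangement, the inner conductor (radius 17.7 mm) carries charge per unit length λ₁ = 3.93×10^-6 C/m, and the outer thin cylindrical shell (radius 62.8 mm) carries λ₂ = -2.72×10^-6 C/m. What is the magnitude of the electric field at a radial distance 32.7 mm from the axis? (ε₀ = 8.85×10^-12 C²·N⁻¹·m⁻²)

Coaxial Gaussian cylinder, radius r = 32.7 mm, length L (between the conductors, 17.7 mm < r < 62.8 mm).
Only the inner wire is enclosed; the outer shell contributes nothing inside itself. λ_enc = λ₁ = 3.93e-6 C/m.
By Gauss's law (flux through the curved wall only), E·2πrL = λ_enc L/ε₀.
E = |λ_enc|/(2πε₀r) = (3.93e-6)/(2π·8.85×10^-12·0.0327) = 2.16e6 N/C.

2.16×10^6 V/m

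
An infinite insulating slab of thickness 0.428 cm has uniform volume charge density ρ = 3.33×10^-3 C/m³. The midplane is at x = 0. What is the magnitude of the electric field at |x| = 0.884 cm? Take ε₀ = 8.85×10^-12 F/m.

|E| = 8.05×10^5 N/C

The point |x| = 0.884 cm lies outside the slab (half-thickness 0.00214 m). A symmetric pillbox spanning the full slab encloses Q_enc = ρ·d·A.
Flux = 2EA ⇒ E = |ρ|d/(2ε₀), independent of distance outside.
E = (3.33e-3)(0.00428)/(2·8.85×10^-12) = 8.05×10^5 N/C.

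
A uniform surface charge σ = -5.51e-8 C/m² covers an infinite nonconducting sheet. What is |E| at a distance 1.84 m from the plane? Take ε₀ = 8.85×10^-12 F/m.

|E| ≈ 3.11e3 N/C

The symmetry is planar: E is normal to the sheet and the same magnitude on both sides. Take a pillbox straddling the sheet with end-cap area A.
Flux Φ = 2EA and Q_enc = σA, so 2EA = σA/ε₀ ⇒ E = |σ|/(2ε₀), independent of distance.
E = |σ|/(2ε₀) = (5.51×10^-8)/(2·8.85×10^-12) = 3.11e3 N/C.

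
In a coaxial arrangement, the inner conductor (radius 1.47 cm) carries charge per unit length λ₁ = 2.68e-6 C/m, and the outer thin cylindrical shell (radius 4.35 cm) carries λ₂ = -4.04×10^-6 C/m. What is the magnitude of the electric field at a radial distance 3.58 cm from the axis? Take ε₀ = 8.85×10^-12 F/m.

|E| ≈ 1.35e6 N/C

By cylindrical symmetry E is radial; use a coaxial Gaussian cylinder of radius 3.58 cm and length L (between the conductors, 1.47 cm < r < 4.35 cm).
Only the inner wire is enclosed; the outer shell contributes nothing inside itself. λ_enc = λ₁ = 2.68×10^-6 C/m.
Since E is radial and uniform over the curved surface, Φ = E·2πrL = Q_enc/ε₀ = λ_enc L/ε₀.
E = |λ_enc|/(2πε₀r) = (2.68e-6)/(2π·8.85×10^-12·0.0358) = 1.35×10^6 N/C.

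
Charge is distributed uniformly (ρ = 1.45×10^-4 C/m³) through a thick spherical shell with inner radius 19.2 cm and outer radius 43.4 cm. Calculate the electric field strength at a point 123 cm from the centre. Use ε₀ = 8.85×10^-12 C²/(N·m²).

Take a concentric spherical Gaussian surface of radius r = 123 cm (r > 43.4 cm, enclosing the whole shell).
Q_enc = ρ·(4π/3)(b³ − a³) = (1.45e-4)·(4π/3)·((0.434)³ − (0.192)³) = 4.535e-5 C.
Applying ∮E·dA = Q_enc/ε₀ with Φ = E(4πr²):
E = |Q_enc|/(4πε₀r²) = (4.535×10^-5)/(4π·8.85×10^-12·(1.23)²) = 2.70e5 N/C.

E ≈ 2.70×10^5 N/C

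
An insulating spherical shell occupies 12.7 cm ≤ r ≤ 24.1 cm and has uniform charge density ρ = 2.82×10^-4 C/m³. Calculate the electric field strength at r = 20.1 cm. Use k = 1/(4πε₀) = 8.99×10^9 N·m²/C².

Use a concentric Gaussian sphere at r = 20.1 cm (within the shell material, 12.7 cm < r < 24.1 cm).
Only the shell between 12.7 cm and r is enclosed: Q_enc = ρ·(4π/3)(r³ − a³) = (2.82×10^-4)·(4π/3)·((0.201)³ − (0.127)³) = 7.173×10^-6 C.
Since E is radial and uniform over the Gaussian sphere, Φ = E·4πr² = Q_enc/ε₀.
E = k|Q_enc|/r² = (8.99×10^9)(7.173×10^-6)/(0.201)² = 1.60×10^6 N/C.

|E| = 1.60×10^6 N/C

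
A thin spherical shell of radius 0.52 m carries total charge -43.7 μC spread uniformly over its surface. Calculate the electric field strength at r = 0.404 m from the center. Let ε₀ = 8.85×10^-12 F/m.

|E| = 0 N/C

Take a concentric spherical Gaussian surface of radius r = 0.404 m (inside the shell, r < 0.52 m).
All the charge is outside the Gaussian surface: Q_enc = 0, hence E = 0 everywhere inside the shell.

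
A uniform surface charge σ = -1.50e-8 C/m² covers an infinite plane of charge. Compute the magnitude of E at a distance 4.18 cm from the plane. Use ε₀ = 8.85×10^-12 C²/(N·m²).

By planar symmetry E is perpendicular to the sheet and uniform; use a Gaussian pillbox with flat faces of area A on each side of the sheet.
Flux Φ = 2EA and Q_enc = σA, so 2EA = σA/ε₀ ⇒ E = |σ|/(2ε₀), independent of distance.
E = |σ|/(2ε₀) = (1.50×10^-8)/(2·8.85×10^-12) = 847 N/C.

847 V/m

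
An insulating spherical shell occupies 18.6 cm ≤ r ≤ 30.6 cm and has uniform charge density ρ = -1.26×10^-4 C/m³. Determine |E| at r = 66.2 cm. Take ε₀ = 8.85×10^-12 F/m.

|E| = 2.41×10^5 N/C

By spherical symmetry E is radial; choose a Gaussian sphere of radius r = 66.2 cm (r > 30.6 cm, enclosing the whole shell).
Q_enc = ρ·(4π/3)(b³ − a³) = (-1.26×10^-4)·(4π/3)·((0.306)³ − (0.186)³) = -1.173×10^-5 C.
Since E is radial and uniform over the Gaussian sphere, Φ = E·4πr² = Q_enc/ε₀.
E = |Q_enc|/(4πε₀r²) = (1.173×10^-5)/(4π·8.85×10^-12·(0.662)²) = 2.41e5 N/C.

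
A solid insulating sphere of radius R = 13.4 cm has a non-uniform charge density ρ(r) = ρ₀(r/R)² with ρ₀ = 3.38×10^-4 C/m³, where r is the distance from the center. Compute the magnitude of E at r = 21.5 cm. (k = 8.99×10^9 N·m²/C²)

|E| = 3.98×10^5 N/C

Use a concentric Gaussian sphere at r = 21.5 cm (r > R, all charge enclosed).
Q_enc = 4π ∫₀^R ρ₀(r'/R)^2 r'² dr' = 4πρ₀R³/5 = 2.044e-6 C.
Since E is radial and uniform over the Gaussian sphere, Φ = E·4πr² = Q_enc/ε₀.
E = k|Q_enc|/r² = (8.99×10^9)(2.044e-6)/(0.215)² = 3.98×10^5 N/C.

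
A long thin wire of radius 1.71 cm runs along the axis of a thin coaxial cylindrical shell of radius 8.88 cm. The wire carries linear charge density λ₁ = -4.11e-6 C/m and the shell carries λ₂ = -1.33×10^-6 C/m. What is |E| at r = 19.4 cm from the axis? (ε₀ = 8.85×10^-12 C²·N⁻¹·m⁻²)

E = 5.04×10^5 N/C

Coaxial Gaussian cylinder, radius r = 19.4 cm, length L (r > 8.88 cm, enclosing both).
λ_enc = λ₁ + λ₂ = (-4.11×10^-6) + (-1.33×10^-6) = -5.44×10^-6 C/m.
Since E is radial and uniform over the curved surface, Φ = E·2πrL = Q_enc/ε₀ = λ_enc L/ε₀.
E = |λ_enc|/(2πε₀r) = (5.44×10^-6)/(2π·8.85×10^-12·0.194) = 5.04×10^5 N/C.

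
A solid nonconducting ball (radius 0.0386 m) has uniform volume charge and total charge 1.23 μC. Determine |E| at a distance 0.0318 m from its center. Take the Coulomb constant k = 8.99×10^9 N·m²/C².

E = 6.11×10^6 V/m

Take a concentric spherical Gaussian surface of radius r = 0.0318 m (r < R).
Only the charge within r is enclosed: Q_enc = Q·(r/R)³ = (1.23 μC)·(0.0318 m/0.0386 m)³ = 6.877×10^-7 C.
Gauss's law: E·4πr² = Q_enc/ε₀.
E = k|Q_enc|/r² = (8.99×10^9)(6.877×10^-7)/(0.0318)² = 6.11×10^6 N/C.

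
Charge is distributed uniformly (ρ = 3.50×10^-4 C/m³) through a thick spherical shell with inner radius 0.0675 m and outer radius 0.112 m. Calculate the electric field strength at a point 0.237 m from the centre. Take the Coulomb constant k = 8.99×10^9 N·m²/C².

Take a concentric spherical Gaussian surface of radius r = 0.237 m (r > 0.112 m, enclosing the whole shell).
Q_enc = ρ·(4π/3)(b³ − a³) = (3.50×10^-4)·(4π/3)·((0.112)³ − (0.0675)³) = 1.609×10^-6 C.
By Gauss's law, ∮E·dA = E·4πr² = Q_enc/ε₀.
E = k|Q_enc|/r² = (8.99×10^9)(1.609×10^-6)/(0.237)² = 2.57e5 N/C.

2.57×10^5 N/C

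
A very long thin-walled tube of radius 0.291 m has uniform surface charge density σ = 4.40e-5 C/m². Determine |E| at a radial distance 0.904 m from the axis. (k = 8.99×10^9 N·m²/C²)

|E| = 1.60×10^6 N/C

Take a coaxial cylindrical Gaussian surface of radius r = 0.904 m and length L (r > 0.291 m).
The whole shell is enclosed: λ_enc = σ·2πR = (4.40×10^-5)·2π·(0.291) = 8.045×10^-5 C/m.
Applying ∮E·dA = Q_enc/ε₀ with the end caps contributing no flux:
E = 2k|λ_enc|/r = 2(8.99×10^9)(8.045×10^-5)/(0.904) = 1.60×10^6 N/C.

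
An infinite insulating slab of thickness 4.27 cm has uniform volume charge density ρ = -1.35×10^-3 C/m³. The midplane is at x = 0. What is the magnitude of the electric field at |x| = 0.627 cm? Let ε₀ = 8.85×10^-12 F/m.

By symmetry E is perpendicular to the slab. A Gaussian pillbox from −0.627 cm to +0.627 cm (face area A) lies entirely within the slab.
Q_enc = ρ·(2x)·A and flux = 2EA, so 2EA = 2ρxA/ε₀ ⇒ E = |ρ|x/ε₀.
E = (1.35e-3)(0.00627)/(8.85×10^-12) = 9.56×10^5 N/C.

|E| = 9.56e5 N/C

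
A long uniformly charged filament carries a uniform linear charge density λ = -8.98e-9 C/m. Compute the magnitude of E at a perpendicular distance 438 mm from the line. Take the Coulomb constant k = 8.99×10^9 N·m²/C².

|E| = 369 N/C

Coaxial Gaussian cylinder, radius r = 438 mm, length L.
Q_enc = λL, so λ_enc = -8.98×10^-9 C/m.
Since E is radial and uniform over the curved surface, Φ = E·2πrL = Q_enc/ε₀ = λ_enc L/ε₀.
E = 2k|λ_enc|/r = 2(8.99×10^9)(8.98×10^-9)/(0.438) = 369 N/C.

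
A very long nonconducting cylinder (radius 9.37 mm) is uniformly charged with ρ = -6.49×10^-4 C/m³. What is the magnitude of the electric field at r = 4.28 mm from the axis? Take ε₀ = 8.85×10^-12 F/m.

E = 1.57×10^5 N/C

Choose a coaxial cylinder of radius r = 4.28 mm (arbitrary length L) as the Gaussian surface (r < R).
Enclosed charge per unit length: λ_enc = ρ·πr² = (-6.49×10^-4)π(0.00428)² = -3.735×10^-8 C/m.
By Gauss's law (flux through the curved wall only), E·2πrL = λ_enc L/ε₀.
E = |λ_enc|/(2πε₀r) = (3.735e-8)/(2π·8.85×10^-12·0.00428) = 1.57e5 N/C.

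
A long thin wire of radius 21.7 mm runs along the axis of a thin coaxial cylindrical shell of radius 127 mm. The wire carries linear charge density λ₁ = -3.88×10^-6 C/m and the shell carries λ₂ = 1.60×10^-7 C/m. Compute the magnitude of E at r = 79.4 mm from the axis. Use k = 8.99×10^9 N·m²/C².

Coaxial Gaussian cylinder, radius r = 79.4 mm, length L (between the conductors, 21.7 mm < r < 127 mm).
Only the inner wire is enclosed; the outer shell contributes nothing inside itself. λ_enc = λ₁ = -3.88×10^-6 C/m.
By Gauss's law (flux through the curved wall only), E·2πrL = λ_enc L/ε₀.
E = 2k|λ_enc|/r = 2(8.99×10^9)(3.88×10^-6)/(0.0794) = 8.79×10^5 N/C.

|E| ≈ 8.79×10^5 V/m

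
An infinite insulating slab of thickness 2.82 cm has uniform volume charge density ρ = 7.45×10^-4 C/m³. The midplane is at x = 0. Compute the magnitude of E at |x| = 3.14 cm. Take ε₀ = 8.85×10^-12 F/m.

E ≈ 1.19e6 N/C

The point |x| = 3.14 cm lies outside the slab (half-thickness 0.0141 m). A symmetric pillbox spanning the full slab encloses Q_enc = ρ·d·A.
Flux = 2EA ⇒ E = |ρ|d/(2ε₀), independent of distance outside.
E = (7.45×10^-4)(0.0282)/(2·8.85×10^-12) = 1.19e6 N/C.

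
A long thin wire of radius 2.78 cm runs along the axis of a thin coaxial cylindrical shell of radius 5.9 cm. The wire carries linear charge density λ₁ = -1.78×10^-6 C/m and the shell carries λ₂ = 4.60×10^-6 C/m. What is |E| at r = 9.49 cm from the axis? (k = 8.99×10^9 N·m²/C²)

E ≈ 5.34e5 N/C

Coaxial Gaussian cylinder, radius r = 9.49 cm, length L (r > 5.9 cm, enclosing both).
λ_enc = λ₁ + λ₂ = (-1.78e-6) + (4.60×10^-6) = 2.82e-6 C/m.
By Gauss's law (flux through the curved wall only), E·2πrL = λ_enc L/ε₀.
E = 2k|λ_enc|/r = 2(8.99×10^9)(2.82e-6)/(0.0949) = 5.34×10^5 N/C.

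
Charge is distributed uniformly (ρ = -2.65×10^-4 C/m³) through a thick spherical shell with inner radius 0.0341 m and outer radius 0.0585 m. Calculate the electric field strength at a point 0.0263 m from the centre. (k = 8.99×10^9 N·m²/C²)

E = 0

Use a concentric Gaussian sphere at r = 0.0263 m (r < 0.0341 m, inside the empty cavity).
No charge is enclosed, so by Gauss's law E·4πr² = 0 ⇒ E = 0.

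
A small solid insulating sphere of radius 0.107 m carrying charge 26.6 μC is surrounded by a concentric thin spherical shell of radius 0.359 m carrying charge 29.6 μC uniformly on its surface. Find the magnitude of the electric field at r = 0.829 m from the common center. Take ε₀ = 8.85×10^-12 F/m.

By spherical symmetry E is radial; choose a Gaussian sphere of radius r = 0.829 m (r > 0.359 m, enclosing both).
Q_enc = (26.6 μC) + (29.6 μC) = 5.62×10^-5 C.
By Gauss's law, ∮E·dA = E·4πr² = Q_enc/ε₀.
E = |Q_enc|/(4πε₀r²) = (5.62×10^-5)/(4π·8.85×10^-12·(0.829)²) = 7.35e5 N/C.

|E| ≈ 7.35e5 N/C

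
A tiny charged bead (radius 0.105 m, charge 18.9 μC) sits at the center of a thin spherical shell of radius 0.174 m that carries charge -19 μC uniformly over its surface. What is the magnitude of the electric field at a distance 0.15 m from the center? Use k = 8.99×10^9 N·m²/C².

Take a concentric spherical Gaussian surface of radius r = 0.15 m (between the bodies, 0.105 m < r < 0.174 m).
Only the inner charge is enclosed; the outer shell contributes nothing inside itself. Q_enc = 18.9 μC = 1.89×10^-5 C.
Gauss's law: E·4πr² = Q_enc/ε₀.
E = k|Q_enc|/r² = (8.99×10^9)(1.89×10^-5)/(0.15)² = 7.55×10^6 N/C.

E = 7.55e6 V/m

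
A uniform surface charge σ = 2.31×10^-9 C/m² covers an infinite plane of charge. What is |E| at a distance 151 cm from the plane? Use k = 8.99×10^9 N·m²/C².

Choose a cylindrical pillbox piercing the sheet, end faces (area A) parallel to it.
Flux Φ = 2EA and Q_enc = σA, so 2EA = σA/ε₀ ⇒ E = |σ|/(2ε₀), independent of distance.
E = 2πk|σ| = 2π(8.99×10^9)(2.31×10^-9) = 130 N/C.

|E| ≈ 130 N/C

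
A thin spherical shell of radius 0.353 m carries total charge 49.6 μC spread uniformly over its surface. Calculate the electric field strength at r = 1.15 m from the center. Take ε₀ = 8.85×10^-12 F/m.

Symmetry ⇒ E = E(r) r̂. Gaussian sphere of radius r = 1.15 m (r > 0.353 m).
The entire shell is enclosed: Q_enc = 4.96×10^-5 C.
Since E is radial and uniform over the Gaussian sphere, Φ = E·4πr² = Q_enc/ε₀.
E = |Q_enc|/(4πε₀r²) = (4.96×10^-5)/(4π·8.85×10^-12·(1.15)²) = 3.37e5 N/C.

3.37×10^5 N/C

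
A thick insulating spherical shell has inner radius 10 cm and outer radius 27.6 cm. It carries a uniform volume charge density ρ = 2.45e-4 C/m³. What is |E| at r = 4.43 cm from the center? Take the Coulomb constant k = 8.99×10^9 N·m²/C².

By spherical symmetry E is radial; choose a Gaussian sphere of radius r = 4.43 cm (r < 10 cm, inside the empty cavity).
Q_enc = 0 (all charge lies at larger r); Gauss's law gives E = 0.

|E| = 0 N/C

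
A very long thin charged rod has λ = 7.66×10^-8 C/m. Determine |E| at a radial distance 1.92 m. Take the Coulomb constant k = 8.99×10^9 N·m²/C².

E ≈ 717 N/C

By cylindrical symmetry E is radial; use a coaxial Gaussian cylinder of radius 1.92 m and length L.
Q_enc = λL, so λ_enc = 7.66e-8 C/m.
Since E is radial and uniform over the curved surface, Φ = E·2πrL = Q_enc/ε₀ = λ_enc L/ε₀.
E = 2k|λ_enc|/r = 2(8.99×10^9)(7.66×10^-8)/(1.92) = 717 N/C.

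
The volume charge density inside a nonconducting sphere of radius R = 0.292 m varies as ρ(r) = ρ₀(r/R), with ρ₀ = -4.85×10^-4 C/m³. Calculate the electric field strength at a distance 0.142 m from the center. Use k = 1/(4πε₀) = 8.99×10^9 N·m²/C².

By spherical symmetry E is radial; choose a Gaussian sphere of radius r = 0.142 m (r < R).
Q_enc = ∫₀^r ρ(r')·4πr'² dr' = (4πρ₀/R) ∫₀^r r'^3 dr' = 4πρ₀ r^4/(4·R) = -2.122×10^-6 C.
By Gauss's law, ∮E·dA = E·4πr² = Q_enc/ε₀.
E = k|Q_enc|/r² = (8.99×10^9)(2.122e-6)/(0.142)² = 9.46×10^5 N/C.

|E| = 9.46×10^5 V/m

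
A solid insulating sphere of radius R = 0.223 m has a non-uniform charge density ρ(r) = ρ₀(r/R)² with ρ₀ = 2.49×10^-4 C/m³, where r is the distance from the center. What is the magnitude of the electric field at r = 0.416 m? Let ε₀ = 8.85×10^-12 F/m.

E = 3.61×10^5 V/m

Use a concentric Gaussian sphere at r = 0.416 m (r > R, all charge enclosed).
Q_enc = 4π ∫₀^R ρ₀(r'/R)^2 r'² dr' = 4πρ₀R³/5 = 6.94×10^-6 C.
Applying ∮E·dA = Q_enc/ε₀ with Φ = E(4πr²):
E = |Q_enc|/(4πε₀r²) = (6.94×10^-6)/(4π·8.85×10^-12·(0.416)²) = 3.61×10^5 N/C.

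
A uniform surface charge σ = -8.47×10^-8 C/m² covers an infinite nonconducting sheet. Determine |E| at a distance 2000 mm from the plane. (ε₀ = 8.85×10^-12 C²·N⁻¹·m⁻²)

|E| ≈ 4.79×10^3 N/C

The symmetry is planar: E is normal to the sheet and the same magnitude on both sides. Take a pillbox straddling the sheet with end-cap area A.
Only the two end caps contribute flux: Φ = 2EA. With Q_enc = σA, Gauss's law gives E = |σ|/(2ε₀).
E = |σ|/(2ε₀) = (8.47×10^-8)/(2·8.85×10^-12) = 4.79e3 N/C.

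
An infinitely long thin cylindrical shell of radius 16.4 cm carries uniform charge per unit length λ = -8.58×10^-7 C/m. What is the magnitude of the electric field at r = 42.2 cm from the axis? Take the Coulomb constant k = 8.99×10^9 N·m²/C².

Choose a coaxial cylinder of radius r = 42.2 cm (arbitrary length L) as the Gaussian surface (r > 16.4 cm).
The full line charge is enclosed: λ_enc = -8.58×10^-7 C/m.
Since E is radial and uniform over the curved surface, Φ = E·2πrL = Q_enc/ε₀ = λ_enc L/ε₀.
E = 2k|λ_enc|/r = 2(8.99×10^9)(8.58e-7)/(0.422) = 3.66×10^4 N/C.

E = 3.66×10^4 N/C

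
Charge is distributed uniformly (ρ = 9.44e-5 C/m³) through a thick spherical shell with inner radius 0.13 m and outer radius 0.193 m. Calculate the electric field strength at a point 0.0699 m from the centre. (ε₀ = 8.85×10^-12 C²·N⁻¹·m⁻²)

Symmetry ⇒ E = E(r) r̂. Gaussian sphere of radius r = 0.0699 m (r < 0.13 m, inside the empty cavity).
No charge is enclosed, so by Gauss's law E·4πr² = 0 ⇒ E = 0.

E = 0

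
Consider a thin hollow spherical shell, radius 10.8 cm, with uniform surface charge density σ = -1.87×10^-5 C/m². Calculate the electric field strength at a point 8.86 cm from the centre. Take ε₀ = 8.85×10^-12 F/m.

|E| = 0 N/C

By spherical symmetry E is radial; choose a Gaussian sphere of radius r = 8.86 cm (inside the shell, r < 10.8 cm).
No charge lies within this surface, so Q_enc = 0 and Gauss's law gives E·4πr² = 0 ⇒ E = 0.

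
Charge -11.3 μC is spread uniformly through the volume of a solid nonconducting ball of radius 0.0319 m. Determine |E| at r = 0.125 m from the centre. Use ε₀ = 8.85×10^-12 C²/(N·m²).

E = 6.50e6 N/C

Symmetry ⇒ E = E(r) r̂. Gaussian sphere of radius r = 0.125 m (r > R, so the entire charge is enclosed).
Q_enc = -11.3 μC = -1.13×10^-5 C.
Gauss's law: E·4πr² = Q_enc/ε₀.
E = |Q_enc|/(4πε₀r²) = (1.13×10^-5)/(4π·8.85×10^-12·(0.125)²) = 6.50×10^6 N/C.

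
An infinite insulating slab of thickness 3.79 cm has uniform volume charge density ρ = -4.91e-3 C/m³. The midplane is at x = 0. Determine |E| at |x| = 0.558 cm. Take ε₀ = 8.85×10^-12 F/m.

By symmetry E is perpendicular to the slab. A Gaussian pillbox from −0.558 cm to +0.558 cm (face area A) lies entirely within the slab.
Q_enc = ρ·(2x)·A and flux = 2EA, so 2EA = 2ρxA/ε₀ ⇒ E = |ρ|x/ε₀.
E = (4.91e-3)(0.00558)/(8.85×10^-12) = 3.10×10^6 N/C.

|E| = 3.10×10^6 V/m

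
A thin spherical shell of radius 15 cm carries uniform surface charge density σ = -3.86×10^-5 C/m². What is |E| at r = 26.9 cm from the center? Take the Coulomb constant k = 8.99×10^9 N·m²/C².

Use a concentric Gaussian sphere at r = 26.9 cm (r > 15 cm).
The entire shell is enclosed: Q_enc = σ·4πR² = (-3.86×10^-5)·4π·(0.15)² = -1.091e-5 C.
Gauss's law: E·4πr² = Q_enc/ε₀.
E = k|Q_enc|/r² = (8.99×10^9)(1.091e-5)/(0.269)² = 1.36×10^6 N/C.

E = 1.36e6 N/C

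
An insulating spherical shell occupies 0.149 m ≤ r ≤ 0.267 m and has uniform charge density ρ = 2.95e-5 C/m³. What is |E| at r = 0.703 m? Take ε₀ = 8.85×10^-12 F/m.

Use a concentric Gaussian sphere at r = 0.703 m (r > 0.267 m, enclosing the whole shell).
Q_enc = ρ·(4π/3)(b³ − a³) = (2.95×10^-5)·(4π/3)·((0.267)³ − (0.149)³) = 1.943e-6 C.
Applying ∮E·dA = Q_enc/ε₀ with Φ = E(4πr²):
E = |Q_enc|/(4πε₀r²) = (1.943e-6)/(4π·8.85×10^-12·(0.703)²) = 3.54×10^4 N/C.

E ≈ 3.54×10^4 N/C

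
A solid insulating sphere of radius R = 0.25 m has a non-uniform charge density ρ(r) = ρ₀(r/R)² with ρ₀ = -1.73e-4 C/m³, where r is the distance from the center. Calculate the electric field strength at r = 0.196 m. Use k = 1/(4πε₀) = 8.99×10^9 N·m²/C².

Take a concentric spherical Gaussian surface of radius r = 0.196 m (r < R).
Q_enc = ∫₀^r ρ(r')·4πr'² dr' = (4πρ₀/R²) ∫₀^r r'^4 dr' = 4πρ₀ r^5/(5·R²) = -2.012e-6 C.
Gauss's law: E·4πr² = Q_enc/ε₀.
E = k|Q_enc|/r² = (8.99×10^9)(2.012×10^-6)/(0.196)² = 4.71e5 N/C.

E ≈ 4.71×10^5 N/C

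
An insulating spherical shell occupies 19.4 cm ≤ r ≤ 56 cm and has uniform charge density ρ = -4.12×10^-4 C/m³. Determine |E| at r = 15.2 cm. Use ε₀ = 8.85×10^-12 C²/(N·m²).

Use a concentric Gaussian sphere at r = 15.2 cm (r < 19.4 cm, inside the empty cavity).
No charge is enclosed, so by Gauss's law E·4πr² = 0 ⇒ E = 0.

E = 0 (no enclosed charge)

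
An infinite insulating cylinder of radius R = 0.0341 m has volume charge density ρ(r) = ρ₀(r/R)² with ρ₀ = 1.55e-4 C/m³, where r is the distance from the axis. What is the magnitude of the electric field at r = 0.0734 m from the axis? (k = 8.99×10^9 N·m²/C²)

Take a coaxial cylindrical Gaussian surface of radius r = 0.0734 m and length L (r > R, full charge per length enclosed).
λ_enc = 2π ∫₀^R ρ₀(r'/R)^2 r' dr' = 2πρ₀R²/4 = 2.831e-7 C/m.
Since E is radial and uniform over the curved surface, Φ = E·2πrL = Q_enc/ε₀ = λ_enc L/ε₀.
E = 2k|λ_enc|/r = 2(8.99×10^9)(2.831×10^-7)/(0.0734) = 6.94×10^4 N/C.

|E| ≈ 6.94e4 N/C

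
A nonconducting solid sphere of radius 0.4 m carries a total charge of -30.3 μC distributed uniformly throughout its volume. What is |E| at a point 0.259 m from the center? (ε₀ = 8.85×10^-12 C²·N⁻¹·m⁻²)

E = 1.10×10^6 N/C

Take a concentric spherical Gaussian surface of radius r = 0.259 m (r < R).
Only the charge within r is enclosed: Q_enc = Q·(r/R)³ = (-30.3 μC)·(0.259 m/0.4 m)³ = -8.225×10^-6 C.
Since E is radial and uniform over the Gaussian sphere, Φ = E·4πr² = Q_enc/ε₀.
E = |Q_enc|/(4πε₀r²) = (8.225×10^-6)/(4π·8.85×10^-12·(0.259)²) = 1.10×10^6 N/C.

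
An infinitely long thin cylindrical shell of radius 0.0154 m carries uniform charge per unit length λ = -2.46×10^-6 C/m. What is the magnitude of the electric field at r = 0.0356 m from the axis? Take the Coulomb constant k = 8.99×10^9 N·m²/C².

Take a coaxial cylindrical Gaussian surface of radius r = 0.0356 m and length L (r > 0.0154 m).
The full line charge is enclosed: λ_enc = -2.46e-6 C/m.
Gauss's law: E·2πrL = λ_enc L/ε₀.
E = 2k|λ_enc|/r = 2(8.99×10^9)(2.46×10^-6)/(0.0356) = 1.24×10^6 N/C.

1.24×10^6 V/m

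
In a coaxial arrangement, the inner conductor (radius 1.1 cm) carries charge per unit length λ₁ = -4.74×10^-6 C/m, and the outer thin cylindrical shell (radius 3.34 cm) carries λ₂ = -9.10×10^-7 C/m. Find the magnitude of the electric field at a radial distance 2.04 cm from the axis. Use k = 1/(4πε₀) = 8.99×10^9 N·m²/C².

E ≈ 4.18e6 N/C

Take a coaxial cylindrical Gaussian surface of radius r = 2.04 cm and length L (between the conductors, 1.1 cm < r < 3.34 cm).
Only the inner wire is enclosed; the outer shell contributes nothing inside itself. λ_enc = λ₁ = -4.74e-6 C/m.
Gauss's law: E·2πrL = λ_enc L/ε₀.
E = 2k|λ_enc|/r = 2(8.99×10^9)(4.74e-6)/(0.0204) = 4.18×10^6 N/C.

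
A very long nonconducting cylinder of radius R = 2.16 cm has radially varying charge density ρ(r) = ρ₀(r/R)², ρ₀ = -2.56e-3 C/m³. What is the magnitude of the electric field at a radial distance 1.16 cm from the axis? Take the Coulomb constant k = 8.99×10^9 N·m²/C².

|E| = 2.42×10^5 N/C

Take a coaxial cylindrical Gaussian surface of radius r = 1.16 cm and length L (r < R).
Integrating ρ over the cross-section to radius r: λ_enc = (2πρ₀/R²) ∫₀^r r'^3 dr' = 2πρ₀ r^4/(4·R²) = -1.561e-7 C/m.
Applying ∮E·dA = Q_enc/ε₀ with the end caps contributing no flux:
E = 2k|λ_enc|/r = 2(8.99×10^9)(1.561×10^-7)/(0.0116) = 2.42×10^5 N/C.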